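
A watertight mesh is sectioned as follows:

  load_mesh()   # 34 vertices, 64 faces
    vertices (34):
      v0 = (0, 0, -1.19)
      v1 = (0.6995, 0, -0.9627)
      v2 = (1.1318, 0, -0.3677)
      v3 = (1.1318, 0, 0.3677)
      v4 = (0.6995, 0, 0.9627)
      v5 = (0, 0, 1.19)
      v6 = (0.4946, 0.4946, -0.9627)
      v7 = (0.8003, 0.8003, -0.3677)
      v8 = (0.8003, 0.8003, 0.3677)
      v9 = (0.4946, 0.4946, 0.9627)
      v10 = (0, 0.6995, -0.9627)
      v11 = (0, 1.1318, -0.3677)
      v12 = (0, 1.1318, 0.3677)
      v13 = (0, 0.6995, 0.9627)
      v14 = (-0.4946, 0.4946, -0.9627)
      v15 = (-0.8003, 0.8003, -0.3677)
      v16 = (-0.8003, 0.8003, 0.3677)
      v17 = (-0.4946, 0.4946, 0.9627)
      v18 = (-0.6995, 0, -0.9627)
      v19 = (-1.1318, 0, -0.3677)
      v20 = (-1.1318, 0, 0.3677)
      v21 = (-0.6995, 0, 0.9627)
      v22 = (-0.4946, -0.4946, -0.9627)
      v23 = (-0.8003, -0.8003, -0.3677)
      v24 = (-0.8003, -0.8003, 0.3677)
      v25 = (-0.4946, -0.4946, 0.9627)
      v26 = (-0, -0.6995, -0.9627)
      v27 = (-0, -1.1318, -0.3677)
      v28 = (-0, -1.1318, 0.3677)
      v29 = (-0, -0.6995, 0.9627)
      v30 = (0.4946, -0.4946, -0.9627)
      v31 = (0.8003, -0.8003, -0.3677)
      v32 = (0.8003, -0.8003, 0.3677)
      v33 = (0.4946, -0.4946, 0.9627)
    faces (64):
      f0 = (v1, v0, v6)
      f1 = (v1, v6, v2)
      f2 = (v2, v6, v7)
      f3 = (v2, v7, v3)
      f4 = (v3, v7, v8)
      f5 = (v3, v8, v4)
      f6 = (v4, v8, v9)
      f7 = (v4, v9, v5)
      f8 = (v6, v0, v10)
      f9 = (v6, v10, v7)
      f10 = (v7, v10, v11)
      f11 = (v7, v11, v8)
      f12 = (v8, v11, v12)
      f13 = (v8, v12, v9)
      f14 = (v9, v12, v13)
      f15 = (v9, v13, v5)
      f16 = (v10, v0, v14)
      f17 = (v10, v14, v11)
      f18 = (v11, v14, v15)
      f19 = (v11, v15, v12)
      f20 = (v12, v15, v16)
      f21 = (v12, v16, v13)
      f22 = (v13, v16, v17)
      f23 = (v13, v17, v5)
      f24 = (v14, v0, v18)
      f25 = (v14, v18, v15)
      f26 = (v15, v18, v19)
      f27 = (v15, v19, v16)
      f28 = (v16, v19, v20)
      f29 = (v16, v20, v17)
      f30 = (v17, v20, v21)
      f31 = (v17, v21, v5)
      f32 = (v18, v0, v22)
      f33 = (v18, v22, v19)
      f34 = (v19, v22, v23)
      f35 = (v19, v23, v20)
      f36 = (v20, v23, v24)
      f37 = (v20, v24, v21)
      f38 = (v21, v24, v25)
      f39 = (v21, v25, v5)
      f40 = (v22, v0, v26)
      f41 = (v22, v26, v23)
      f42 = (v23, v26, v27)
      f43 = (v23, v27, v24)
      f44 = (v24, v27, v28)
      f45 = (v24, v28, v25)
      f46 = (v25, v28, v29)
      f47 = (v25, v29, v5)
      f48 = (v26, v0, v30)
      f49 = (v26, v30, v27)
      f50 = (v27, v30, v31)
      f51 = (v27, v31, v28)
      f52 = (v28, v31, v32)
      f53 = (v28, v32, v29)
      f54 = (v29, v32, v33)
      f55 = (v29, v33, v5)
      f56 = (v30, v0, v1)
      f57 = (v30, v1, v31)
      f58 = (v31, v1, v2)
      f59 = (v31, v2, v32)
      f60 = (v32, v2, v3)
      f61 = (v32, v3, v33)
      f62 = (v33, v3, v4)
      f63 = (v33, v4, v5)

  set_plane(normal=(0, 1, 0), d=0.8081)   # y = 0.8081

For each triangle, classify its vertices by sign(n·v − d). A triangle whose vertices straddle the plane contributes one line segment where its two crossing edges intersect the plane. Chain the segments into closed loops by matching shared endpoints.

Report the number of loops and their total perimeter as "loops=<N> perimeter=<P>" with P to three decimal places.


loops=1 perimeter=5.069

Straddling triangles (10 of 64):
  (v7,v10,v11) [--+] → (0, 0.8081, -0.813227)–(0.781469, 0.8081, -0.3677)  len=0.8995
  (v7,v11,v8) [-+-] → (0.781469, 0.8081, -0.3677)–(0.781469, 0.8081, 0.350396)  len=0.7181
  (v8,v11,v12) [-++] → (0.781469, 0.8081, 0.350396)–(0.781469, 0.8081, 0.3677)  len=0.0173
  (v8,v12,v9) [-+-] → (0.781469, 0.8081, 0.3677)–(0.251259, 0.8081, 0.669962)  len=0.6103
  (v9,v12,v13) [-+-] → (0.251259, 0.8081, 0.669962)–(0, 0.8081, 0.813227)  len=0.2892
  (v10,v14,v11) [--+] → (-0.251259, 0.8081, -0.669962)–(0, 0.8081, -0.813227)  len=0.2892
  (v11,v14,v15) [+--] → (-0.251259, 0.8081, -0.669962)–(-0.781469, 0.8081, -0.3677)  len=0.6103
  (v11,v15,v12) [+-+] → (-0.781469, 0.8081, -0.3677)–(-0.781469, 0.8081, -0.350396)  len=0.0173
  (v12,v15,v16) [+--] → (-0.781469, 0.8081, -0.350396)–(-0.781469, 0.8081, 0.3677)  len=0.7181
  (v12,v16,v13) [+--] → (-0.781469, 0.8081, 0.3677)–(0, 0.8081, 0.813227)  len=0.8995

Chained into 1 loop(s):
  loop 1: 10 segments, perimeter = 5.0690
Total perimeter = 5.069


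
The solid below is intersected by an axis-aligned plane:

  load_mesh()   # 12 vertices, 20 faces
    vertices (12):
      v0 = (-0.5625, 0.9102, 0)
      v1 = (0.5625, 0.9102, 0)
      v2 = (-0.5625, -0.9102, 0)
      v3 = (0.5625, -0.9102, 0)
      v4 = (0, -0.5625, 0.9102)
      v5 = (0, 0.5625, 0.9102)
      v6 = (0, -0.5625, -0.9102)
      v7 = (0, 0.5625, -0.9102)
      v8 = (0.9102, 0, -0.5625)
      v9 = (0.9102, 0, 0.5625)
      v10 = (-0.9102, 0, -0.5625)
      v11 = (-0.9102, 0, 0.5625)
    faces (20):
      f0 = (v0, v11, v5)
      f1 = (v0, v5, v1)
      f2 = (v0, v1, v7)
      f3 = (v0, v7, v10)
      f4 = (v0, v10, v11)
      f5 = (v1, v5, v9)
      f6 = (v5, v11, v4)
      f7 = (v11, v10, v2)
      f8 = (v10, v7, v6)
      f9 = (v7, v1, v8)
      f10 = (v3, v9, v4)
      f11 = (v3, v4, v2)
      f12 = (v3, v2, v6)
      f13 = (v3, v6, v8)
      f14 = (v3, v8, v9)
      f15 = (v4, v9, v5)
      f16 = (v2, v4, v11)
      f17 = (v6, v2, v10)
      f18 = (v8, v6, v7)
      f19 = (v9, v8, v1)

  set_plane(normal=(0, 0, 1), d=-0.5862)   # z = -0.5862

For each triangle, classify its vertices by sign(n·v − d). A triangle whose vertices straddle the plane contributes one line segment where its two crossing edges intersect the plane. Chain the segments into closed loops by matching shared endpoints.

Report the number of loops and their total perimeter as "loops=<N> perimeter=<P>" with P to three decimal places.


loops=1 perimeter=4.620

Straddling triangles (8 of 20):
  (v0,v1,v7) [++-] → (0.200231, 0.686269, -0.5862)–(-0.200231, 0.686269, -0.5862)  len=0.4005
  (v0,v7,v10) [+-+] → (-0.200231, 0.686269, -0.5862)–(-0.848159, 0.0383412, -0.5862)  len=0.9163
  (v10,v7,v6) [+--] → (-0.848159, 0.0383412, -0.5862)–(-0.848159, -0.0383412, -0.5862)  len=0.0767
  (v7,v1,v8) [-++] → (0.200231, 0.686269, -0.5862)–(0.848159, 0.0383412, -0.5862)  len=0.9163
  (v3,v2,v6) [++-] → (-0.200231, -0.686269, -0.5862)–(0.200231, -0.686269, -0.5862)  len=0.4005
  (v3,v6,v8) [+-+] → (0.200231, -0.686269, -0.5862)–(0.848159, -0.0383412, -0.5862)  len=0.9163
  (v6,v2,v10) [-++] → (-0.200231, -0.686269, -0.5862)–(-0.848159, -0.0383412, -0.5862)  len=0.9163
  (v8,v6,v7) [+--] → (0.848159, -0.0383412, -0.5862)–(0.848159, 0.0383412, -0.5862)  len=0.0767

Chained into 1 loop(s):
  loop 1: 8 segments, perimeter = 4.6195
Total perimeter = 4.620


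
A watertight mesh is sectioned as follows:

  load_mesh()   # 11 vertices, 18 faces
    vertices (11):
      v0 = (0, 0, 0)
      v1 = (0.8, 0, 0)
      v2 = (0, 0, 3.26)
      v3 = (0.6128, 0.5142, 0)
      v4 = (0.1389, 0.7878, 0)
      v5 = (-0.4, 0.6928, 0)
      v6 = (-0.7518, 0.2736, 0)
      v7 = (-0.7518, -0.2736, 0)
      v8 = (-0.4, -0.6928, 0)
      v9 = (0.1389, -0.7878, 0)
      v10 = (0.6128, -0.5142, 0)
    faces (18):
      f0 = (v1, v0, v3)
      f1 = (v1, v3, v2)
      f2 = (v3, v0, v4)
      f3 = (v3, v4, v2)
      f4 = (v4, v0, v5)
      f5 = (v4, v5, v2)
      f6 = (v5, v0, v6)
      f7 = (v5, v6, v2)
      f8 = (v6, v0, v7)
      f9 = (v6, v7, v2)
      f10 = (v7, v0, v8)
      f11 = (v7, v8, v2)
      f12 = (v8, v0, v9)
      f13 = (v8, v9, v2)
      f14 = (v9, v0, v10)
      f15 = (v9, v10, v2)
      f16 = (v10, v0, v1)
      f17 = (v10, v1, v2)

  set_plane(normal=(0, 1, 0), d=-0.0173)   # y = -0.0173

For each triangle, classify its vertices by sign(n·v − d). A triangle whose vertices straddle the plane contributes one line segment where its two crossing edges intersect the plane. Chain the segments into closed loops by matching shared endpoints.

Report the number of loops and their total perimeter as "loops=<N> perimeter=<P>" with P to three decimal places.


Straddling triangles (10 of 18):
  (v6,v0,v7) [++-] → (-0.0475371, -0.0173, 0)–(-0.7518, -0.0173, 0)  len=0.7043
  (v6,v7,v2) [+-+] → (-0.7518, -0.0173, 0)–(-0.0475371, -0.0173, 3.05387)  len=3.1340
  (v7,v0,v8) [-+-] → (-0.0475371, -0.0173, 0)–(-0.00998845, -0.0173, 0)  len=0.0375
  (v7,v8,v2) [--+] → (-0.00998845, -0.0173, 3.17859)–(-0.0475371, -0.0173, 3.05387)  len=0.1303
  (v8,v0,v9) [-+-] → (-0.00998845, -0.0173, 0)–(0.00305023, -0.0173, 0)  len=0.0130
  (v8,v9,v2) [--+] → (0.00305023, -0.0173, 3.18841)–(-0.00998845, -0.0173, 3.17859)  len=0.0163
  (v9,v0,v10) [-+-] → (0.00305023, -0.0173, 0)–(0.0206173, -0.0173, 0)  len=0.0176
  (v9,v10,v2) [--+] → (0.0206173, -0.0173, 3.15032)–(0.00305023, -0.0173, 3.18841)  len=0.0419
  (v10,v0,v1) [-++] → (0.0206173, -0.0173, 0)–(0.793702, -0.0173, 0)  len=0.7731
  (v10,v1,v2) [-++] → (0.793702, -0.0173, 0)–(0.0206173, -0.0173, 3.15032)  len=3.2438

Chained into 1 loop(s):
  loop 1: 10 segments, perimeter = 8.1118
Total perimeter = 8.112

loops=1 perimeter=8.112


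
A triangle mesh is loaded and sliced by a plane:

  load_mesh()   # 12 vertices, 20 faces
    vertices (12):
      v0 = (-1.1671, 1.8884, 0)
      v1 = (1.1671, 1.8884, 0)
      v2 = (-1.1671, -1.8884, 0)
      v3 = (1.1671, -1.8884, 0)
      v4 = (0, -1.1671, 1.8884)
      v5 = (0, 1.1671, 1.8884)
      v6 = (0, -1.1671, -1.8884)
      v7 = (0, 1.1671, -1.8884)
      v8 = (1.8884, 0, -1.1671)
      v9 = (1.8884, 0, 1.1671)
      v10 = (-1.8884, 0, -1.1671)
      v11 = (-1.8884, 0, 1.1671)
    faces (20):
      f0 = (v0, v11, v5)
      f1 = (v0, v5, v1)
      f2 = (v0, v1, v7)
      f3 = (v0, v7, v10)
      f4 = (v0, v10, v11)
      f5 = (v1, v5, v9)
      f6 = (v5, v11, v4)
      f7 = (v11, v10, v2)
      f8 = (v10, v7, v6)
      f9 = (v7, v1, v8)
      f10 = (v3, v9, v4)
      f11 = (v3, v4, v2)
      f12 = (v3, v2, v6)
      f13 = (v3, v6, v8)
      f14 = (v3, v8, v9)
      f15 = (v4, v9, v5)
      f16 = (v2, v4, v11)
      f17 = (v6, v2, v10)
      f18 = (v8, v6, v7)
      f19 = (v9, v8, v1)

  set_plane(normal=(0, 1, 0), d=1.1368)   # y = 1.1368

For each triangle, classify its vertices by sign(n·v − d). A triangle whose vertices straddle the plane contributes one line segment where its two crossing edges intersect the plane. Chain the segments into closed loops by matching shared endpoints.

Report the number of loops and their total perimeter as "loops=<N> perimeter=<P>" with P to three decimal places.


loops=1 perimeter=10.017

Straddling triangles (10 of 20):
  (v0,v11,v5) [+-+] → (-1.45418, 1.1368, 0.464516)–(-0.0490262, 1.1368, 1.86967)  len=1.9872
  (v0,v7,v10) [++-] → (-0.0490262, 1.1368, -1.86967)–(-1.45418, 1.1368, -0.464516)  len=1.9872
  (v0,v10,v11) [+--] → (-1.45418, 1.1368, -0.464516)–(-1.45418, 1.1368, 0.464516)  len=0.9290
  (v1,v5,v9) [++-] → (0.0490262, 1.1368, 1.86967)–(1.45418, 1.1368, 0.464516)  len=1.9872
  (v5,v11,v4) [+--] → (-0.0490262, 1.1368, 1.86967)–(0, 1.1368, 1.8884)  len=0.0525
  (v10,v7,v6) [-+-] → (-0.0490262, 1.1368, -1.86967)–(0, 1.1368, -1.8884)  len=0.0525
  (v7,v1,v8) [++-] → (1.45418, 1.1368, -0.464516)–(0.0490262, 1.1368, -1.86967)  len=1.9872
  (v4,v9,v5) [--+] → (0.0490262, 1.1368, 1.86967)–(0, 1.1368, 1.8884)  len=0.0525
  (v8,v6,v7) [--+] → (0, 1.1368, -1.8884)–(0.0490262, 1.1368, -1.86967)  len=0.0525
  (v9,v8,v1) [--+] → (1.45418, 1.1368, -0.464516)–(1.45418, 1.1368, 0.464516)  len=0.9290

Chained into 1 loop(s):
  loop 1: 10 segments, perimeter = 10.0168
Total perimeter = 10.017


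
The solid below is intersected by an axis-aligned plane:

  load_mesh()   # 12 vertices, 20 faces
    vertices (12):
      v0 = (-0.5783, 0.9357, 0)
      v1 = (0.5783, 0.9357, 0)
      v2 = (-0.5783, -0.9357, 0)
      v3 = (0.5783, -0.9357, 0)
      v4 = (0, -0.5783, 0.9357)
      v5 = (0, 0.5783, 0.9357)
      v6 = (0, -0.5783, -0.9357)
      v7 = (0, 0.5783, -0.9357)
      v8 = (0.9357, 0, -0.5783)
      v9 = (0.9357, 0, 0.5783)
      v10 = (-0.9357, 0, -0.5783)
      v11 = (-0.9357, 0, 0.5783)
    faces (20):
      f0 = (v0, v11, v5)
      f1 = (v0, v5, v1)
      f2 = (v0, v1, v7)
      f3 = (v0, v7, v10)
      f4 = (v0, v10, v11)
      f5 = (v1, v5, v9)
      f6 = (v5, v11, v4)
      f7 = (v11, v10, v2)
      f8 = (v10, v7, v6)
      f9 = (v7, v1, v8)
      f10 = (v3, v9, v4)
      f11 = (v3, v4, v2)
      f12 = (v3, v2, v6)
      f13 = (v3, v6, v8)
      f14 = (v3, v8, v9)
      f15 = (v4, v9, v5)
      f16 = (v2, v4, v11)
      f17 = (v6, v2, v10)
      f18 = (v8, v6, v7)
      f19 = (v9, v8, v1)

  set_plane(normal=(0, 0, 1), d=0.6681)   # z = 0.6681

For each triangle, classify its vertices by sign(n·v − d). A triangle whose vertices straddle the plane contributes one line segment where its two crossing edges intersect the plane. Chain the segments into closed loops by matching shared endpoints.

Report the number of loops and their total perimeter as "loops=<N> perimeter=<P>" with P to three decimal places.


Straddling triangles (8 of 20):
  (v0,v11,v5) [--+] → (-0.700597, 0.145303, 0.6681)–(-0.165387, 0.680513, 0.6681)  len=0.7569
  (v0,v5,v1) [-+-] → (-0.165387, 0.680513, 0.6681)–(0.165387, 0.680513, 0.6681)  len=0.3308
  (v1,v5,v9) [-+-] → (0.165387, 0.680513, 0.6681)–(0.700597, 0.145303, 0.6681)  len=0.7569
  (v5,v11,v4) [+-+] → (-0.700597, 0.145303, 0.6681)–(-0.700597, -0.145303, 0.6681)  len=0.2906
  (v3,v9,v4) [--+] → (0.700597, -0.145303, 0.6681)–(0.165387, -0.680513, 0.6681)  len=0.7569
  (v3,v4,v2) [-+-] → (0.165387, -0.680513, 0.6681)–(-0.165387, -0.680513, 0.6681)  len=0.3308
  (v4,v9,v5) [+-+] → (0.700597, -0.145303, 0.6681)–(0.700597, 0.145303, 0.6681)  len=0.2906
  (v2,v4,v11) [-+-] → (-0.165387, -0.680513, 0.6681)–(-0.700597, -0.145303, 0.6681)  len=0.7569

Chained into 1 loop(s):
  loop 1: 8 segments, perimeter = 4.2704
Total perimeter = 4.270

loops=1 perimeter=4.270


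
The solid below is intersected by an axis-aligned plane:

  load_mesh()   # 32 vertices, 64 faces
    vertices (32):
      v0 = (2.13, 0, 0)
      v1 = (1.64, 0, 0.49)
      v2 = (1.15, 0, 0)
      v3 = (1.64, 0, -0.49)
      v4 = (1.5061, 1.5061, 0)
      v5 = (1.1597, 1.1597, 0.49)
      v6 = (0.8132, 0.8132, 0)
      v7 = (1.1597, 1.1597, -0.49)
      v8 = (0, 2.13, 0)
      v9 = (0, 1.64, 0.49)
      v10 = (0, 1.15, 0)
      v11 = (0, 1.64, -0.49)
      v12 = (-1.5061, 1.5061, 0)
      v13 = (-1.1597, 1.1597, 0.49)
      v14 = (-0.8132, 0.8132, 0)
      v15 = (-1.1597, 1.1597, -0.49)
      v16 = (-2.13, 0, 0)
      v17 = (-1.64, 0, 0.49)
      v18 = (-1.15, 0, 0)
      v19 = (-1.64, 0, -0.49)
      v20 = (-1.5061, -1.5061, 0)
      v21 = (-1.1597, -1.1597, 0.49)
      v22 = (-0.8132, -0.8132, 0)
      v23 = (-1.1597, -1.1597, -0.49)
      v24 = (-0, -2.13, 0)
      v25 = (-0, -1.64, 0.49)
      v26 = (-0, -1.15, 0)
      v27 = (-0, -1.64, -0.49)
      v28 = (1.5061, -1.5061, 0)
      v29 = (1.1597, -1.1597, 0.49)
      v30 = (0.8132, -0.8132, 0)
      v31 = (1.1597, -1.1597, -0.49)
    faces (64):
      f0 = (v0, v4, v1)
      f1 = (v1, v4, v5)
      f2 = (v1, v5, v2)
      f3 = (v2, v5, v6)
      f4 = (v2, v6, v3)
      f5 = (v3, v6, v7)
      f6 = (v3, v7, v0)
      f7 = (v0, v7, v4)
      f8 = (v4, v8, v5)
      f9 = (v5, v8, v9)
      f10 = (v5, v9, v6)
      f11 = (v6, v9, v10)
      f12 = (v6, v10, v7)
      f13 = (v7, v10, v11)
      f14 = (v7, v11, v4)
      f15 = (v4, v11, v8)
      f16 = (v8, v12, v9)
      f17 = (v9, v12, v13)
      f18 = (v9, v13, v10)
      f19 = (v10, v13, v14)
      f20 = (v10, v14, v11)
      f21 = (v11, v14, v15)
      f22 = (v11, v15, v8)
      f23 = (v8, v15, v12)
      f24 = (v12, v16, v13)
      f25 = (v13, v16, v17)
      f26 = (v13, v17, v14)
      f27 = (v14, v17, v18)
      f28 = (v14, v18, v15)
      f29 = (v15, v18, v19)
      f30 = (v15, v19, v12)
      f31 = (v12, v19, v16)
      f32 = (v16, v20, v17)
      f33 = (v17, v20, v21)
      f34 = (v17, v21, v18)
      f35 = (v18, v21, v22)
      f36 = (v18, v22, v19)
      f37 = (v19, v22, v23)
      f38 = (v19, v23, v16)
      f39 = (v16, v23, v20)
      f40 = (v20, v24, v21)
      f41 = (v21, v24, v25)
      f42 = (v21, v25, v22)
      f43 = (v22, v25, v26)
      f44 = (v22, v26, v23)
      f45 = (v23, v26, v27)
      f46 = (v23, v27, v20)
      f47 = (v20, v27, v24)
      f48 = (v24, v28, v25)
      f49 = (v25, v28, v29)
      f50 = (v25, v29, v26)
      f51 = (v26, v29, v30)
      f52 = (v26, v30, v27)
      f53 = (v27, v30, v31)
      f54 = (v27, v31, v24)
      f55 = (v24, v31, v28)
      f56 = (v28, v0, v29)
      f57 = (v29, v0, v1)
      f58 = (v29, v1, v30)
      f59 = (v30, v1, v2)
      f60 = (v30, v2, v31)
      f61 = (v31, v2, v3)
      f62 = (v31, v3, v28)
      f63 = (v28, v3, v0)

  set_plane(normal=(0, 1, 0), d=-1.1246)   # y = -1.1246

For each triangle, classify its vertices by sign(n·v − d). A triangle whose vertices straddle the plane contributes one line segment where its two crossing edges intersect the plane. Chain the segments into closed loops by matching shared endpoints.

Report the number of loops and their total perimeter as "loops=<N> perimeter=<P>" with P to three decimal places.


Straddling triangles (20 of 64):
  (v16,v20,v17) [+-+] → (-1.66414, -1.1246, 0)–(-1.54002, -1.1246, 0.124119)  len=0.1755
  (v17,v20,v21) [+--] → (-1.54002, -1.1246, 0.124119)–(-1.17424, -1.1246, 0.49)  len=0.5174
  (v17,v21,v18) [+-+] → (-1.17424, -1.1246, 0.49)–(-1.15941, -1.1246, 0.475169)  len=0.0210
  (v18,v21,v22) [+-+] → (-1.15941, -1.1246, 0.475169)–(-1.1246, -1.1246, 0.440364)  len=0.0492
  (v19,v22,v23) [++-] → (-1.1246, -1.1246, -0.440364)–(-1.17424, -1.1246, -0.49)  len=0.0702
  (v19,v23,v16) [+-+] → (-1.17424, -1.1246, -0.49)–(-1.18907, -1.1246, -0.475169)  len=0.0210
  (v16,v23,v20) [+--] → (-1.18907, -1.1246, -0.475169)–(-1.66414, -1.1246, 0)  len=0.6719
  (v21,v25,v22) [--+] → (-0.506922, -1.1246, 0.18455)–(-1.1246, -1.1246, 0.440364)  len=0.6686
  (v22,v25,v26) [+--] → (-0.506922, -1.1246, 0.18455)–(-0.061328, -1.1246, 0)  len=0.4823
  (v22,v26,v23) [+--] → (-0.061328, -1.1246, 0)–(-1.1246, -1.1246, -0.440364)  len=1.1509
  (v26,v29,v30) [--+] → (1.1246, -1.1246, 0.440364)–(0.061328, -1.1246, 0)  len=1.1509
  (v26,v30,v27) [-+-] → (0.061328, -1.1246, 0)–(0.506922, -1.1246, -0.18455)  len=0.4823
  (v27,v30,v31) [-+-] → (0.506922, -1.1246, -0.18455)–(1.1246, -1.1246, -0.440364)  len=0.6686
  (v28,v0,v29) [-+-] → (1.66414, -1.1246, 0)–(1.18907, -1.1246, 0.475169)  len=0.6719
  (v29,v0,v1) [-++] → (1.18907, -1.1246, 0.475169)–(1.17424, -1.1246, 0.49)  len=0.0210
  (v29,v1,v30) [-++] → (1.17424, -1.1246, 0.49)–(1.1246, -1.1246, 0.440364)  len=0.0702
  (v30,v2,v31) [++-] → (1.15941, -1.1246, -0.475169)–(1.1246, -1.1246, -0.440364)  len=0.0492
  (v31,v2,v3) [-++] → (1.15941, -1.1246, -0.475169)–(1.17424, -1.1246, -0.49)  len=0.0210
  (v31,v3,v28) [-+-] → (1.17424, -1.1246, -0.49)–(1.54002, -1.1246, -0.124119)  len=0.5174
  (v28,v3,v0) [-++] → (1.54002, -1.1246, -0.124119)–(1.66414, -1.1246, 0)  len=0.1755

Chained into 2 loop(s):
  loop 1: 10 segments, perimeter = 3.8279
  loop 2: 10 segments, perimeter = 3.8279
Total perimeter = 7.656

loops=2 perimeter=7.656


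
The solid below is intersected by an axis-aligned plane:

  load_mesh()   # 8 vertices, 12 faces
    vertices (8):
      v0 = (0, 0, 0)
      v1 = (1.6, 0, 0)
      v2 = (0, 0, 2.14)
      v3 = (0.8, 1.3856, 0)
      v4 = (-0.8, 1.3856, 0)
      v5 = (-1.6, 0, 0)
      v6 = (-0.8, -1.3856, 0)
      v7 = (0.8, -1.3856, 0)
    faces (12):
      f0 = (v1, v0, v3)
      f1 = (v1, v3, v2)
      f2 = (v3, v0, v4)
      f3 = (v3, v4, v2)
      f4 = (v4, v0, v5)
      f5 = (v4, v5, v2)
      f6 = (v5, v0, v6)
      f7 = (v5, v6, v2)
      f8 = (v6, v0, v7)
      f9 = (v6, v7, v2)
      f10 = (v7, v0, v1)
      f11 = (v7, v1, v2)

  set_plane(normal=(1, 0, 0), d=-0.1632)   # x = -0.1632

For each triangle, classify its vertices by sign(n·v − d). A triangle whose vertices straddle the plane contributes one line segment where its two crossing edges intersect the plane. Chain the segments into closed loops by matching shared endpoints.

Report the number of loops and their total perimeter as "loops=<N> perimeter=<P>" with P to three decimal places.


Straddling triangles (8 of 12):
  (v3,v0,v4) [++-] → (-0.1632, 0.282662, 0)–(-0.1632, 1.3856, 0)  len=1.1029
  (v3,v4,v2) [+-+] → (-0.1632, 1.3856, 0)–(-0.1632, 0.282662, 1.70344)  len=2.0293
  (v4,v0,v5) [-+-] → (-0.1632, 0.282662, 0)–(-0.1632, 0, 0)  len=0.2827
  (v4,v5,v2) [--+] → (-0.1632, 0, 1.92172)–(-0.1632, 0.282662, 1.70344)  len=0.3571
  (v5,v0,v6) [-+-] → (-0.1632, 0, 0)–(-0.1632, -0.282662, 0)  len=0.2827
  (v5,v6,v2) [--+] → (-0.1632, -0.282662, 1.70344)–(-0.1632, 0, 1.92172)  len=0.3571
  (v6,v0,v7) [-++] → (-0.1632, -0.282662, 0)–(-0.1632, -1.3856, 0)  len=1.1029
  (v6,v7,v2) [-++] → (-0.1632, -1.3856, 0)–(-0.1632, -0.282662, 1.70344)  len=2.0293

Chained into 1 loop(s):
  loop 1: 8 segments, perimeter = 7.5441
Total perimeter = 7.544

loops=1 perimeter=7.544


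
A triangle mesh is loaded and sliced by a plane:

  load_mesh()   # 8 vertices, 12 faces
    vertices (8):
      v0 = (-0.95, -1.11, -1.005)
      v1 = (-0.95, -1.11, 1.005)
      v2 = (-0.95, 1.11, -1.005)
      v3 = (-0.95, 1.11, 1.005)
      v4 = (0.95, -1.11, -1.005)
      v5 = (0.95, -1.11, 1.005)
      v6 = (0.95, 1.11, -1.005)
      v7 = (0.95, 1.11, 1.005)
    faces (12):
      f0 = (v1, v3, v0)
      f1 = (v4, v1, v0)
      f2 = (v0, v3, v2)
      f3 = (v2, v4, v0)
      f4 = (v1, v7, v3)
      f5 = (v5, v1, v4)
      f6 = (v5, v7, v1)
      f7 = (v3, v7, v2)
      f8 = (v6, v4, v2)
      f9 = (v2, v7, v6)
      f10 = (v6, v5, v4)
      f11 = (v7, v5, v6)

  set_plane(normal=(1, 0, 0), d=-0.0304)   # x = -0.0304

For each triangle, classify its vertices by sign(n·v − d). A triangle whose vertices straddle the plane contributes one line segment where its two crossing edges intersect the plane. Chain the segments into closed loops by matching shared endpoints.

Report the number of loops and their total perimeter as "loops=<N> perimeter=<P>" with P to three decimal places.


Straddling triangles (8 of 12):
  (v4,v1,v0) [+--] → (-0.0304, -1.11, 0.03216)–(-0.0304, -1.11, -1.005)  len=1.0372
  (v2,v4,v0) [-+-] → (-0.0304, 0.03552, -1.005)–(-0.0304, -1.11, -1.005)  len=1.1455
  (v1,v7,v3) [-+-] → (-0.0304, -0.03552, 1.005)–(-0.0304, 1.11, 1.005)  len=1.1455
  (v5,v1,v4) [+-+] → (-0.0304, -1.11, 1.005)–(-0.0304, -1.11, 0.03216)  len=0.9728
  (v5,v7,v1) [++-] → (-0.0304, -0.03552, 1.005)–(-0.0304, -1.11, 1.005)  len=1.0745
  (v3,v7,v2) [-+-] → (-0.0304, 1.11, 1.005)–(-0.0304, 1.11, -0.03216)  len=1.0372
  (v6,v4,v2) [++-] → (-0.0304, 0.03552, -1.005)–(-0.0304, 1.11, -1.005)  len=1.0745
  (v2,v7,v6) [-++] → (-0.0304, 1.11, -0.03216)–(-0.0304, 1.11, -1.005)  len=0.9728

Chained into 1 loop(s):
  loop 1: 8 segments, perimeter = 8.4600
Total perimeter = 8.460

loops=1 perimeter=8.460


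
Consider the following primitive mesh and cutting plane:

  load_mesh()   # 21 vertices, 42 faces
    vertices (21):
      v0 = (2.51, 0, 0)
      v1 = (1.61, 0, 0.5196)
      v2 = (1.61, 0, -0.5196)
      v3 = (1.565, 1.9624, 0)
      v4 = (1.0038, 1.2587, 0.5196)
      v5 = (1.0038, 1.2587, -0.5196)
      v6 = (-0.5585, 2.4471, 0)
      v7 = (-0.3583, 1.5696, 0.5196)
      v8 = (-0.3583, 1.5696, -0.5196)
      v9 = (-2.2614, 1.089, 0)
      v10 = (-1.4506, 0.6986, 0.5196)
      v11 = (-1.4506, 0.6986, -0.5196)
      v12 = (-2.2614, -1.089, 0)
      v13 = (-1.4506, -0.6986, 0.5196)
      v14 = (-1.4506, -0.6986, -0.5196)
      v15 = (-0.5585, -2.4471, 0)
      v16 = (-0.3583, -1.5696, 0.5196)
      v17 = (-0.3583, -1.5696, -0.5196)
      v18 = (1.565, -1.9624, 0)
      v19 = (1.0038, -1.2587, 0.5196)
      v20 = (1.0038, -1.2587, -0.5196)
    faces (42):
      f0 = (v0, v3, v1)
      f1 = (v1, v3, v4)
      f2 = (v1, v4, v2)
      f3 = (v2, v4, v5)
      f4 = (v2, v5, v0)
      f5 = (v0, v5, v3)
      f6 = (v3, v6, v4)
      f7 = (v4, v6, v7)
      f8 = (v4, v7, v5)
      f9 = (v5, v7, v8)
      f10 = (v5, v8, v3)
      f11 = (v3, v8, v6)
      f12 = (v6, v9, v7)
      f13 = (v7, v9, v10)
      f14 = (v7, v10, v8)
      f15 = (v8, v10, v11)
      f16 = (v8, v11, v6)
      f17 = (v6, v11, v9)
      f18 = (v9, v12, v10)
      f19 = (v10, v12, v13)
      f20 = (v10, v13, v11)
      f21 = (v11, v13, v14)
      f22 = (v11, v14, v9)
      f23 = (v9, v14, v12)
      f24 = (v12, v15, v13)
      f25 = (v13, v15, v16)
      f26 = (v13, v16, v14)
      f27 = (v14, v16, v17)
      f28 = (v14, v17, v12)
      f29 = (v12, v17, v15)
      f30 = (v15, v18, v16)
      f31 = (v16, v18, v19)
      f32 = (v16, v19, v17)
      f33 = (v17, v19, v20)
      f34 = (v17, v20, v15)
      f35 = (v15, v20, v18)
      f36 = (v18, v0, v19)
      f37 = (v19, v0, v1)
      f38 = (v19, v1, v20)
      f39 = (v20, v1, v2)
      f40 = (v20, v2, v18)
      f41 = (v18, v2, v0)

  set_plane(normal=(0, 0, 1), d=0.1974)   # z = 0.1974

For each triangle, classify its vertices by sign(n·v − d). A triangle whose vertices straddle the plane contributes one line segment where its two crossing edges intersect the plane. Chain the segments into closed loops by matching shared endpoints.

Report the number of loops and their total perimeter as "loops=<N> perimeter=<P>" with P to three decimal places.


loops=2 perimeter=22.949

Straddling triangles (28 of 42):
  (v0,v3,v1) [--+] → (1.5821, 1.21687, 0.1974)–(2.16808, 0, 0.1974)  len=1.3506
  (v1,v3,v4) [+-+] → (1.5821, 1.21687, 0.1974)–(1.3518, 1.69506, 0.1974)  len=0.5308
  (v1,v4,v2) [++-] → (1.19175, 0.868445, 0.1974)–(1.61, 0, 0.1974)  len=0.9639
  (v2,v4,v5) [-+-] → (1.19175, 0.868445, 0.1974)–(1.0038, 1.2587, 0.1974)  len=0.4332
  (v3,v6,v4) [--+] → (0.0350297, 1.99562, 0.1974)–(1.3518, 1.69506, 0.1974)  len=1.3506
  (v4,v6,v7) [+-+] → (0.0350297, 1.99562, 0.1974)–(-0.482442, 2.11373, 0.1974)  len=0.5308
  (v4,v7,v5) [++-] → (0.0640139, 1.47321, 0.1974)–(1.0038, 1.2587, 0.1974)  len=0.9640
  (v5,v7,v8) [-+-] → (0.0640139, 1.47321, 0.1974)–(-0.3583, 1.5696, 0.1974)  len=0.4332
  (v6,v9,v7) [--+] → (-1.5384, 1.27158, 0.1974)–(-0.482442, 2.11373, 0.1974)  len=1.3506
  (v7,v9,v10) [+-+] → (-1.5384, 1.27158, 0.1974)–(-1.95337, 0.940684, 0.1974)  len=0.5308
  (v7,v10,v8) [++-] → (-1.11194, 0.96865, 0.1974)–(-0.3583, 1.5696, 0.1974)  len=0.9639
  (v8,v10,v11) [-+-] → (-1.11194, 0.96865, 0.1974)–(-1.4506, 0.6986, 0.1974)  len=0.4332
  (v9,v12,v10) [--+] → (-1.95337, -0.409877, 0.1974)–(-1.95337, 0.940684, 0.1974)  len=1.3506
  (v10,v12,v13) [+-+] → (-1.95337, -0.409877, 0.1974)–(-1.95337, -0.940684, 0.1974)  len=0.5308
  (v10,v13,v11) [++-] → (-1.4506, -0.265403, 0.1974)–(-1.4506, 0.6986, 0.1974)  len=0.9640
  (v11,v13,v14) [-+-] → (-1.4506, -0.265403, 0.1974)–(-1.4506, -0.6986, 0.1974)  len=0.4332
  (v12,v15,v13) [--+] → (-0.897416, -1.78283, 0.1974)–(-1.95337, -0.940684, 0.1974)  len=1.3506
  (v13,v15,v16) [+-+] → (-0.897416, -1.78283, 0.1974)–(-0.482442, -2.11373, 0.1974)  len=0.5308
  (v13,v16,v14) [++-] → (-0.696963, -1.29955, 0.1974)–(-1.4506, -0.6986, 0.1974)  len=0.9639
  (v14,v16,v17) [-+-] → (-0.696963, -1.29955, 0.1974)–(-0.3583, -1.5696, 0.1974)  len=0.4332
  (v15,v18,v16) [--+] → (0.834324, -1.81317, 0.1974)–(-0.482442, -2.11373, 0.1974)  len=1.3506
  (v16,v18,v19) [+-+] → (0.834324, -1.81317, 0.1974)–(1.3518, -1.69506, 0.1974)  len=0.5308
  (v16,v19,v17) [++-] → (0.581486, -1.35509, 0.1974)–(-0.3583, -1.5696, 0.1974)  len=0.9640
  (v17,v19,v20) [-+-] → (0.581486, -1.35509, 0.1974)–(1.0038, -1.2587, 0.1974)  len=0.4332
  (v18,v0,v19) [--+] → (1.93778, -0.47819, 0.1974)–(1.3518, -1.69506, 0.1974)  len=1.3506
  (v19,v0,v1) [+-+] → (1.93778, -0.47819, 0.1974)–(2.16808, 0, 0.1974)  len=0.5308
  (v19,v1,v20) [++-] → (1.42205, -0.390255, 0.1974)–(1.0038, -1.2587, 0.1974)  len=0.9639
  (v20,v1,v2) [-+-] → (1.42205, -0.390255, 0.1974)–(1.61, 0, 0.1974)  len=0.4332

Chained into 2 loop(s):
  loop 1: 14 segments, perimeter = 13.1697
  loop 2: 14 segments, perimeter = 9.7797
Total perimeter = 22.949


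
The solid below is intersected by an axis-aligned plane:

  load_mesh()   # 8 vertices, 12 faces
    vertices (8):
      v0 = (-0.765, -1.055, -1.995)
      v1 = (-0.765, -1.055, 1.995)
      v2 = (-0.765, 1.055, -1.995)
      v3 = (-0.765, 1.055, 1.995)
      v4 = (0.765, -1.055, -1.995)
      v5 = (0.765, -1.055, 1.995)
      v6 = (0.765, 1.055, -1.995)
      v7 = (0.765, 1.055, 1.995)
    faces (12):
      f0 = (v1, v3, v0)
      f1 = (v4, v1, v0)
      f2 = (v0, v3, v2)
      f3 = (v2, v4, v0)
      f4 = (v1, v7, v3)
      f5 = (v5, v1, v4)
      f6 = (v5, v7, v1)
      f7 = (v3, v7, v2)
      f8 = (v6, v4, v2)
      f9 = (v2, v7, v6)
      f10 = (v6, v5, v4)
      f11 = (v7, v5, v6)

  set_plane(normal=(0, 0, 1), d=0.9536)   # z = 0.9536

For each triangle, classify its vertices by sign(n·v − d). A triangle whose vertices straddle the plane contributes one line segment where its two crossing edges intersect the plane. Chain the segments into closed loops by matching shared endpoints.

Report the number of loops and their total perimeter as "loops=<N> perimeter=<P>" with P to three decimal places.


loops=1 perimeter=7.280

Straddling triangles (8 of 12):
  (v1,v3,v0) [++-] → (-0.765, 0.504285, 0.9536)–(-0.765, -1.055, 0.9536)  len=1.5593
  (v4,v1,v0) [-+-] → (-0.365666, -1.055, 0.9536)–(-0.765, -1.055, 0.9536)  len=0.3993
  (v0,v3,v2) [-+-] → (-0.765, 0.504285, 0.9536)–(-0.765, 1.055, 0.9536)  len=0.5507
  (v5,v1,v4) [++-] → (-0.365666, -1.055, 0.9536)–(0.765, -1.055, 0.9536)  len=1.1307
  (v3,v7,v2) [++-] → (0.365666, 1.055, 0.9536)–(-0.765, 1.055, 0.9536)  len=1.1307
  (v2,v7,v6) [-+-] → (0.365666, 1.055, 0.9536)–(0.765, 1.055, 0.9536)  len=0.3993
  (v6,v5,v4) [-+-] → (0.765, -0.504285, 0.9536)–(0.765, -1.055, 0.9536)  len=0.5507
  (v7,v5,v6) [++-] → (0.765, -0.504285, 0.9536)–(0.765, 1.055, 0.9536)  len=1.5593

Chained into 1 loop(s):
  loop 1: 8 segments, perimeter = 7.2800
Total perimeter = 7.280


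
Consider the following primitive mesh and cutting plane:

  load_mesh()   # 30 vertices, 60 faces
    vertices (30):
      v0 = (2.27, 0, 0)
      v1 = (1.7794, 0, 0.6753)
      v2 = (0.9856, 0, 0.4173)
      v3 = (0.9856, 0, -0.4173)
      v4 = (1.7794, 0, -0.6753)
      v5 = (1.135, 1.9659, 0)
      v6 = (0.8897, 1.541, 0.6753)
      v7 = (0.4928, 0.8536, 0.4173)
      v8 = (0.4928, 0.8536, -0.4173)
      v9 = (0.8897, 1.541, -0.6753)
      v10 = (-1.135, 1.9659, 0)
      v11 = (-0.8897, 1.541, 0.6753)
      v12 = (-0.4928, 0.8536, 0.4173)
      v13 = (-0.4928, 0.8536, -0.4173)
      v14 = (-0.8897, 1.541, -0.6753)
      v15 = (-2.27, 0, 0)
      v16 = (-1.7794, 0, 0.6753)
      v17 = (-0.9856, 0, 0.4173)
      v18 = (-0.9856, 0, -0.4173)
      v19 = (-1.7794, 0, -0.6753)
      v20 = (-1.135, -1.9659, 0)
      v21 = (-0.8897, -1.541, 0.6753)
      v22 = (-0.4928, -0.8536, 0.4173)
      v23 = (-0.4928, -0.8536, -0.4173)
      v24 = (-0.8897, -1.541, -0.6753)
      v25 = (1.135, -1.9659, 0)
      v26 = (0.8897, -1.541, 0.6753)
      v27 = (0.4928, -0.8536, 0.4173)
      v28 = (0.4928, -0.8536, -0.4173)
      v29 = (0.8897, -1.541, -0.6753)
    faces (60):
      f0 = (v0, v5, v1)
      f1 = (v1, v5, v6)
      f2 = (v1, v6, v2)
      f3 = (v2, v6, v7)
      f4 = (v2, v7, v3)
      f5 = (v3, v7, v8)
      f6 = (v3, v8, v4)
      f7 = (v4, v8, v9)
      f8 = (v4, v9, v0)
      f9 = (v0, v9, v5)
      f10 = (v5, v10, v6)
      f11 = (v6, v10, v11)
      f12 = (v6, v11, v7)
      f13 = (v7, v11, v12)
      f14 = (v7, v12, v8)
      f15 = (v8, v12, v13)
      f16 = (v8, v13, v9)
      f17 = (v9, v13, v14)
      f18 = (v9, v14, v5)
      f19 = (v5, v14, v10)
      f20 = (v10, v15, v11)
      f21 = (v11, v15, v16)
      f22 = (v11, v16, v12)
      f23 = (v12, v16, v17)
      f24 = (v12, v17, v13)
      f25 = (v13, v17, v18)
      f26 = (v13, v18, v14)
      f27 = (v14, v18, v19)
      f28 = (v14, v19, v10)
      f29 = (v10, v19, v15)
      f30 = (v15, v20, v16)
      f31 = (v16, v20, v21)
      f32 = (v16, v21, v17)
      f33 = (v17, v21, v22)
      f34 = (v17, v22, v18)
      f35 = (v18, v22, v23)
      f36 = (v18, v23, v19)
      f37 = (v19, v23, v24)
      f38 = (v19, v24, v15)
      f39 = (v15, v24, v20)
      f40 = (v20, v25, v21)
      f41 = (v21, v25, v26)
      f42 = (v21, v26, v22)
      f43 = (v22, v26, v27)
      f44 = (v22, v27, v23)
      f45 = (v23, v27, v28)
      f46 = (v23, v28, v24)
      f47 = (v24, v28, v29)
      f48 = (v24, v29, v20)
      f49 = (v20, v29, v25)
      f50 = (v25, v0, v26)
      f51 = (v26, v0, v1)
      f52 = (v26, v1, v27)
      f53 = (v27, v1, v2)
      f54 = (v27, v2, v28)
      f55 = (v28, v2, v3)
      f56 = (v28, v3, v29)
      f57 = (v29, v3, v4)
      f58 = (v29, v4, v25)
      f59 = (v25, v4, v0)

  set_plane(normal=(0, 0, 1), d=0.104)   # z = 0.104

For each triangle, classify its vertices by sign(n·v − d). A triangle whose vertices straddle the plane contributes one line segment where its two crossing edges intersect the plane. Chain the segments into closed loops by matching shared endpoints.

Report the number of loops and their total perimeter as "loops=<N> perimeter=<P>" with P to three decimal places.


loops=2 perimeter=19.080

Straddling triangles (24 of 60):
  (v0,v5,v1) [--+] → (1.23424, 1.66314, 0.104)–(2.19444, 0, 0.104)  len=1.9204
  (v1,v5,v6) [+-+] → (1.23424, 1.66314, 0.104)–(1.09722, 1.90046, 0.104)  len=0.2740
  (v2,v7,v3) [++-] → (0.677792, 0.533168, 0.104)–(0.9856, 0, 0.104)  len=0.6156
  (v3,v7,v8) [-+-] → (0.677792, 0.533168, 0.104)–(0.4928, 0.8536, 0.104)  len=0.3700
  (v5,v10,v6) [--+] → (-0.823185, 1.90046, 0.104)–(1.09722, 1.90046, 0.104)  len=1.9204
  (v6,v10,v11) [+-+] → (-0.823185, 1.90046, 0.104)–(-1.09722, 1.90046, 0.104)  len=0.2740
  (v7,v12,v8) [++-] → (-0.122816, 0.8536, 0.104)–(0.4928, 0.8536, 0.104)  len=0.6156
  (v8,v12,v13) [-+-] → (-0.122816, 0.8536, 0.104)–(-0.4928, 0.8536, 0.104)  len=0.3700
  (v10,v15,v11) [--+] → (-2.05743, 0.237323, 0.104)–(-1.09722, 1.90046, 0.104)  len=1.9204
  (v11,v15,v16) [+-+] → (-2.05743, 0.237323, 0.104)–(-2.19444, 0, 0.104)  len=0.2740
  (v12,v17,v13) [++-] → (-0.800608, 0.320432, 0.104)–(-0.4928, 0.8536, 0.104)  len=0.6156
  (v13,v17,v18) [-+-] → (-0.800608, 0.320432, 0.104)–(-0.9856, 0, 0.104)  len=0.3700
  (v15,v20,v16) [--+] → (-1.23424, -1.66314, 0.104)–(-2.19444, 0, 0.104)  len=1.9204
  (v16,v20,v21) [+-+] → (-1.23424, -1.66314, 0.104)–(-1.09722, -1.90046, 0.104)  len=0.2740
  (v17,v22,v18) [++-] → (-0.677792, -0.533168, 0.104)–(-0.9856, 0, 0.104)  len=0.6156
  (v18,v22,v23) [-+-] → (-0.677792, -0.533168, 0.104)–(-0.4928, -0.8536, 0.104)  len=0.3700
  (v20,v25,v21) [--+] → (0.823185, -1.90046, 0.104)–(-1.09722, -1.90046, 0.104)  len=1.9204
  (v21,v25,v26) [+-+] → (0.823185, -1.90046, 0.104)–(1.09722, -1.90046, 0.104)  len=0.2740
  (v22,v27,v23) [++-] → (0.122816, -0.8536, 0.104)–(-0.4928, -0.8536, 0.104)  len=0.6156
  (v23,v27,v28) [-+-] → (0.122816, -0.8536, 0.104)–(0.4928, -0.8536, 0.104)  len=0.3700
  (v25,v0,v26) [--+] → (2.05743, -0.237323, 0.104)–(1.09722, -1.90046, 0.104)  len=1.9204
  (v26,v0,v1) [+-+] → (2.05743, -0.237323, 0.104)–(2.19444, 0, 0.104)  len=0.2740
  (v27,v2,v28) [++-] → (0.800608, -0.320432, 0.104)–(0.4928, -0.8536, 0.104)  len=0.6156
  (v28,v2,v3) [-+-] → (0.800608, -0.320432, 0.104)–(0.9856, 0, 0.104)  len=0.3700

Chained into 2 loop(s):
  loop 1: 12 segments, perimeter = 13.1667
  loop 2: 12 segments, perimeter = 5.9138
Total perimeter = 19.080


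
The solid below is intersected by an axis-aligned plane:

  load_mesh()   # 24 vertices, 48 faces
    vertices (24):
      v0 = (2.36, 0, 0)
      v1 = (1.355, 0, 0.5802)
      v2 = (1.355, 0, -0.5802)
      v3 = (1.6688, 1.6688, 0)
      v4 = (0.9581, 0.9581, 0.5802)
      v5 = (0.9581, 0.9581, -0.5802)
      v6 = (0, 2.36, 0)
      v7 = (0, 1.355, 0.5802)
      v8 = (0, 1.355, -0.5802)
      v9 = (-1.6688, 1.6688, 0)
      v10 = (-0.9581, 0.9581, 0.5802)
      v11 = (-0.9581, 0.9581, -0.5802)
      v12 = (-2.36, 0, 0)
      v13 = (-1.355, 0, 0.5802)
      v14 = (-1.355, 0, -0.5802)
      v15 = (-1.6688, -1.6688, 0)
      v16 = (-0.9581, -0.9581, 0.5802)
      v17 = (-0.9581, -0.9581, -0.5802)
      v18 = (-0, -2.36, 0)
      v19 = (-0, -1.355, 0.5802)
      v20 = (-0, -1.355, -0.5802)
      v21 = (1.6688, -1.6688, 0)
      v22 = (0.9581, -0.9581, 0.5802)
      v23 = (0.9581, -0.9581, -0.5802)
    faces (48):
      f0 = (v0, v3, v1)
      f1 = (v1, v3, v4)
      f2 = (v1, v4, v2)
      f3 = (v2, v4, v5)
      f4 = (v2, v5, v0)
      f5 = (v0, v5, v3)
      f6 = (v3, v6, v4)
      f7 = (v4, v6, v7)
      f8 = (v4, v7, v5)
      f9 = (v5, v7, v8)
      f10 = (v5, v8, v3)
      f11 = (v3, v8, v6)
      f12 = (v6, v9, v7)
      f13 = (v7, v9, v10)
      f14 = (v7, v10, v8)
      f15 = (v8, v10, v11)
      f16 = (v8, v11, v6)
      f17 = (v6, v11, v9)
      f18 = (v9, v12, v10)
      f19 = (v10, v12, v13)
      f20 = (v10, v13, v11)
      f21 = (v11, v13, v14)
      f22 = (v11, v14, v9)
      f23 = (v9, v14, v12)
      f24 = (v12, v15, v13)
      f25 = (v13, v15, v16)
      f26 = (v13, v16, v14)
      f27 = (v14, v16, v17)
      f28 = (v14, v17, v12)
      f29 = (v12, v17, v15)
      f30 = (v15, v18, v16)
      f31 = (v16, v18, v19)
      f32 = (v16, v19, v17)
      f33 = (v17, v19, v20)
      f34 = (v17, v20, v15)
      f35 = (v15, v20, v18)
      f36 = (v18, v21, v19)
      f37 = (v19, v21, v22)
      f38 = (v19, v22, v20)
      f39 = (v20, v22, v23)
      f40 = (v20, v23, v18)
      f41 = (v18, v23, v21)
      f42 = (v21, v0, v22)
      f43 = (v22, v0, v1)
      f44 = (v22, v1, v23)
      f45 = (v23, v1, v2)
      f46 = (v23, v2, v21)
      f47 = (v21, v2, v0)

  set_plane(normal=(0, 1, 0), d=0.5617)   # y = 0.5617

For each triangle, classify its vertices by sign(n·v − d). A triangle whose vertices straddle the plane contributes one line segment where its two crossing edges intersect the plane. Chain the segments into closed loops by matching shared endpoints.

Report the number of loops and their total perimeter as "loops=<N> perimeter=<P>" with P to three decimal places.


loops=2 perimeter=6.963

Straddling triangles (12 of 48):
  (v0,v3,v1) [-+-] → (2.12735, 0.5617, 0)–(1.46062, 0.5617, 0.384911)  len=0.7699
  (v1,v3,v4) [-++] → (1.46062, 0.5617, 0.384911)–(1.12231, 0.5617, 0.5802)  len=0.3906
  (v1,v4,v2) [-+-] → (1.12231, 0.5617, 0.5802)–(1.12231, 0.5617, 0.100101)  len=0.4801
  (v2,v4,v5) [-++] → (1.12231, 0.5617, 0.100101)–(1.12231, 0.5617, -0.5802)  len=0.6803
  (v2,v5,v0) [-+-] → (1.12231, 0.5617, -0.5802)–(1.53812, 0.5617, -0.340151)  len=0.4801
  (v0,v5,v3) [-++] → (1.53812, 0.5617, -0.340151)–(2.12735, 0.5617, 0)  len=0.6804
  (v9,v12,v10) [+-+] → (-2.12735, 0.5617, 0)–(-1.53812, 0.5617, 0.340151)  len=0.6804
  (v10,v12,v13) [+--] → (-1.53812, 0.5617, 0.340151)–(-1.12231, 0.5617, 0.5802)  len=0.4801
  (v10,v13,v11) [+-+] → (-1.12231, 0.5617, 0.5802)–(-1.12231, 0.5617, -0.100101)  len=0.6803
  (v11,v13,v14) [+--] → (-1.12231, 0.5617, -0.100101)–(-1.12231, 0.5617, -0.5802)  len=0.4801
  (v11,v14,v9) [+-+] → (-1.12231, 0.5617, -0.5802)–(-1.46062, 0.5617, -0.384911)  len=0.3906
  (v9,v14,v12) [+--] → (-1.46062, 0.5617, -0.384911)–(-2.12735, 0.5617, 0)  len=0.7699

Chained into 2 loop(s):
  loop 1: 6 segments, perimeter = 3.4814
  loop 2: 6 segments, perimeter = 3.4814
Total perimeter = 6.963


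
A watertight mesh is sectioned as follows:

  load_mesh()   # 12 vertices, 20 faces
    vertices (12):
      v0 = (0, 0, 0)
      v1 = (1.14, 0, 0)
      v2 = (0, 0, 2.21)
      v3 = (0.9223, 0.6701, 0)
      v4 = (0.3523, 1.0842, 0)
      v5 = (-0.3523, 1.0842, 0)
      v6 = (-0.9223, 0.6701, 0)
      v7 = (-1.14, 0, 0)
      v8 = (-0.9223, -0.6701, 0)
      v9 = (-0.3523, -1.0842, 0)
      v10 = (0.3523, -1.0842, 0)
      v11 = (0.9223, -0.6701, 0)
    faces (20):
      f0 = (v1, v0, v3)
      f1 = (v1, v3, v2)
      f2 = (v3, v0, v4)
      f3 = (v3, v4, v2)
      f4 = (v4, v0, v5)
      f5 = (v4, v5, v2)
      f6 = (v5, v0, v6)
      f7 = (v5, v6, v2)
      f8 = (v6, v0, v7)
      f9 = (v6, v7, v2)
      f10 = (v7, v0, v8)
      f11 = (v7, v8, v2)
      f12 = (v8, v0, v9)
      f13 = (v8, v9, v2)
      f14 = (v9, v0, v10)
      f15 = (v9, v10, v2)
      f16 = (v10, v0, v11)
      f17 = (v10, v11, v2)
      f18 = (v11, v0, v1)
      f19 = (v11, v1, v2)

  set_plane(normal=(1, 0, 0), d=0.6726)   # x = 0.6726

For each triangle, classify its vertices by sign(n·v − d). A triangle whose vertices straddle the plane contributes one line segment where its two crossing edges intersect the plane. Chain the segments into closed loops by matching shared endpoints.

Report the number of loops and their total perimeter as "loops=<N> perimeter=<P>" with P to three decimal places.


Straddling triangles (8 of 20):
  (v1,v0,v3) [+-+] → (0.6726, 0, 0)–(0.6726, 0.48868, 0)  len=0.4887
  (v1,v3,v2) [++-] → (0.6726, 0.48868, 0.598327)–(0.6726, 0, 0.9061)  len=0.5775
  (v3,v0,v4) [+--] → (0.6726, 0.48868, 0)–(0.6726, 0.851505, 0)  len=0.3628
  (v3,v4,v2) [+--] → (0.6726, 0.851505, 0)–(0.6726, 0.48868, 0.598327)  len=0.6997
  (v10,v0,v11) [--+] → (0.6726, -0.48868, 0)–(0.6726, -0.851505, 0)  len=0.3628
  (v10,v11,v2) [-+-] → (0.6726, -0.851505, 0)–(0.6726, -0.48868, 0.598327)  len=0.6997
  (v11,v0,v1) [+-+] → (0.6726, -0.48868, 0)–(0.6726, 0, 0)  len=0.4887
  (v11,v1,v2) [++-] → (0.6726, 0, 0.9061)–(0.6726, -0.48868, 0.598327)  len=0.5775

Chained into 1 loop(s):
  loop 1: 8 segments, perimeter = 4.2575
Total perimeter = 4.258

loops=1 perimeter=4.258
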